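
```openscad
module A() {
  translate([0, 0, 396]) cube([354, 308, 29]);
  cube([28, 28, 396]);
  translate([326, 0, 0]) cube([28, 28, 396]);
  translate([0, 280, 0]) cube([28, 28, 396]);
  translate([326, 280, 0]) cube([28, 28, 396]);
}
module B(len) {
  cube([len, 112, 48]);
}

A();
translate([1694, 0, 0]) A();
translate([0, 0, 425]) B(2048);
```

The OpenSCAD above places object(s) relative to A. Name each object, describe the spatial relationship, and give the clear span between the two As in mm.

A is a stool. B is a beam. A beam spans the tops of two stools. The clear span between the two stools is 1340 mm.

Second stool starts at x = 1694; first ends at x = 354; clear span = 1694 − 354 = 1340 mm.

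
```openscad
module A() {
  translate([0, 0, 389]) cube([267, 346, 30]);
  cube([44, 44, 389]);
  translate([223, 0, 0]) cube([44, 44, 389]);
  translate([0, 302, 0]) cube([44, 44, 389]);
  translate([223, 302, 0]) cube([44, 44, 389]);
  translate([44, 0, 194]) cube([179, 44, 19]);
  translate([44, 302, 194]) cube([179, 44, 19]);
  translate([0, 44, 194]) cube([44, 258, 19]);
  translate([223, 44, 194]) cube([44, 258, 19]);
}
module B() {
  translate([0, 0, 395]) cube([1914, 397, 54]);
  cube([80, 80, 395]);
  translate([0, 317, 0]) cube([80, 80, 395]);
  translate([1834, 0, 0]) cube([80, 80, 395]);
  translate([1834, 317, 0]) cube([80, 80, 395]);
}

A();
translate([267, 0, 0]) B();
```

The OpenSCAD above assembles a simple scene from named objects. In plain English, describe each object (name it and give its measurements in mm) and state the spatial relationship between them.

A is a four-legged stool. The seat is 267×346 mm, 30 mm thick, top at z = 419 mm. It stands on four square legs, each 44×44 mm in cross-section, from z = 0 to the seat underside, each flush with a corner of the seat. Four stretchers, 44 mm wide and 19 mm tall, connect adjacent legs with their undersides at z = 194 mm, each running between the inner faces of the legs it joins and aligned with the legs' outer faces on the other axis.

B is a long wooden bench with a 1914 mm (x) × 397 mm (y) seat, 54 mm thick, its top surface 449 mm above the floor. Four 80 mm square legs at the seat corners, flush with the edges, run from z = 0 to the seat underside.

The bench is against the stool's +x side, with their −y faces flush.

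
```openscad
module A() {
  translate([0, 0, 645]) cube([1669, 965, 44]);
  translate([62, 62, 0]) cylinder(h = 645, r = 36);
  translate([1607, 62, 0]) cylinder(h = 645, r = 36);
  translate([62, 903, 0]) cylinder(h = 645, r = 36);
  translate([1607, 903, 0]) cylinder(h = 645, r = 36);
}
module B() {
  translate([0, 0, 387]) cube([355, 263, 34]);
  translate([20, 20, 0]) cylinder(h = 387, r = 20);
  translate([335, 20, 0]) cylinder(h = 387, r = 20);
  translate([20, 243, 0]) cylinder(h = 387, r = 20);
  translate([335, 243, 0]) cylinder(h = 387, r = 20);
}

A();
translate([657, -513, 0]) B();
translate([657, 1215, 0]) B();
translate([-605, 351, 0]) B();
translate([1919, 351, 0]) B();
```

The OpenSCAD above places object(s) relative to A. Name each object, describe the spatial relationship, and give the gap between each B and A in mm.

A is a table. B is a stool. Four stools sit around the table at the −y, +y, −x, +x sides. The gap between each stool and the table is 250 mm.

Each stool's nearest face is 250 mm from the table's bounding box.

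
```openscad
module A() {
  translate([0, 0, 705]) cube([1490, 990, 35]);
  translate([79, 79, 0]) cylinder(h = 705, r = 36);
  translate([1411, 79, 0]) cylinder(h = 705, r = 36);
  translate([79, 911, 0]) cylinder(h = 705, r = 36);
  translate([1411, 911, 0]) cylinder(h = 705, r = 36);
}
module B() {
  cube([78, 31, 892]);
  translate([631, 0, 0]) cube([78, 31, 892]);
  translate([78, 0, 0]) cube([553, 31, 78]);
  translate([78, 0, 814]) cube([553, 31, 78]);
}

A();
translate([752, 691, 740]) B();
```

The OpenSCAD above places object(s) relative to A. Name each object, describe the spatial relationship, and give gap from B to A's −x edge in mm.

The picture frame's min-x is at 752; the table's min-x is 0; gap = 752 mm.

A is a table. B is a picture frame. The picture frame is on top of the table. The gap from the picture frame to the table's −x edge is 752 mm.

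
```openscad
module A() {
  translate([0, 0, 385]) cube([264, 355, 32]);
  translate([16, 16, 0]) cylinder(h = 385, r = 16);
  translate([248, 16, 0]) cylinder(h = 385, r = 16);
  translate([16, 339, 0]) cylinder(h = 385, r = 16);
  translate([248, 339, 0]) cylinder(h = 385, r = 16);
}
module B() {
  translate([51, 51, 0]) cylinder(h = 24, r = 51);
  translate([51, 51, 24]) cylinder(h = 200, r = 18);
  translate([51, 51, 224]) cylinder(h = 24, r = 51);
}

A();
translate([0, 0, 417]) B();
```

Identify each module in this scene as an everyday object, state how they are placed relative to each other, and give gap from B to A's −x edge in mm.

The spool's min-x is at 0; the stool's min-x is 0; gap = 0 mm.

A is a stool. B is a spool. The spool is on top of the stool. The gap from the spool to the stool's −x edge is 0 mm.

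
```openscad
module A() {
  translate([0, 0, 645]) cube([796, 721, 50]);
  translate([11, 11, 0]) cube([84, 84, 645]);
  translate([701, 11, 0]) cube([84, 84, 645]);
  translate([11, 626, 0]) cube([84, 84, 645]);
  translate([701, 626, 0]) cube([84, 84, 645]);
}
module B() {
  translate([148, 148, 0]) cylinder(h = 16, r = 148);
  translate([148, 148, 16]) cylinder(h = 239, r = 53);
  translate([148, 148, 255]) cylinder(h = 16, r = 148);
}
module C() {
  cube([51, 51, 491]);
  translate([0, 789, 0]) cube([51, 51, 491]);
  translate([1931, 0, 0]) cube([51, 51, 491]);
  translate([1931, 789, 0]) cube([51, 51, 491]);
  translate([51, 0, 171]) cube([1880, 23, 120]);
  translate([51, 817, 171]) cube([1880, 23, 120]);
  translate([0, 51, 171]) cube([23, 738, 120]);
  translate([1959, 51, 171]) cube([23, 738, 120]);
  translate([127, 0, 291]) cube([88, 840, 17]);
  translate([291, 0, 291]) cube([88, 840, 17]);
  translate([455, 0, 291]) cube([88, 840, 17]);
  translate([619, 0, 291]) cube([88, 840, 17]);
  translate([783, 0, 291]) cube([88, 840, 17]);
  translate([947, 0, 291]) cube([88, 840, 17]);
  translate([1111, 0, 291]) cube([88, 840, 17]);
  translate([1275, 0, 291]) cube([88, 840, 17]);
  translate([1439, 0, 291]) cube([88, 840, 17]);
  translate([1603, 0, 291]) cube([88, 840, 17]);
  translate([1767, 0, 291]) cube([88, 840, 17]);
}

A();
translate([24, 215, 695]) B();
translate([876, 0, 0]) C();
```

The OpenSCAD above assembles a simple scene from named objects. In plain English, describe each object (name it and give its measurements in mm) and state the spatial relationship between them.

A is a table with a 796×721 mm rectangular top, 50 mm thick, top surface at z = 695 mm, supported by four 84×84 mm square legs, each inset 11 mm from the nearest pair of top edges, running from the floor.

B is a spool: two coaxial disc flanges of radius 148 mm and thickness 16 mm, joined by a core cylinder of radius 53 mm and height 239 mm. The lower flange rests on z = 0 and the three cylinders share a vertical axis.

C is a bed frame 1982 mm long (x) by 840 mm wide (y). Four 51×51 mm corner posts, 491 mm tall, at the corners of the footprint. Four rails of 23 mm thickness and 120 mm height run between adjacent posts with their undersides at z = 171 mm, their outer faces flush with the outside of the frame (the two x-running rails run between the posts' inner faces; the two y-running rails run between the posts' inner faces). 11 slats, each 88 mm wide (x) and 17 mm thick, lie across the top of the two x-running rails, running the full 840 mm width of the frame in y; the slats are evenly spaced along x between the inner faces of the end posts with equal gaps (rounded down to the nearest mm) at the −x end and between each pair — any rounding remainder accumulates at the +x end.

The spool is on top of the table. The bed frame is on the floor beside the table on its +x side.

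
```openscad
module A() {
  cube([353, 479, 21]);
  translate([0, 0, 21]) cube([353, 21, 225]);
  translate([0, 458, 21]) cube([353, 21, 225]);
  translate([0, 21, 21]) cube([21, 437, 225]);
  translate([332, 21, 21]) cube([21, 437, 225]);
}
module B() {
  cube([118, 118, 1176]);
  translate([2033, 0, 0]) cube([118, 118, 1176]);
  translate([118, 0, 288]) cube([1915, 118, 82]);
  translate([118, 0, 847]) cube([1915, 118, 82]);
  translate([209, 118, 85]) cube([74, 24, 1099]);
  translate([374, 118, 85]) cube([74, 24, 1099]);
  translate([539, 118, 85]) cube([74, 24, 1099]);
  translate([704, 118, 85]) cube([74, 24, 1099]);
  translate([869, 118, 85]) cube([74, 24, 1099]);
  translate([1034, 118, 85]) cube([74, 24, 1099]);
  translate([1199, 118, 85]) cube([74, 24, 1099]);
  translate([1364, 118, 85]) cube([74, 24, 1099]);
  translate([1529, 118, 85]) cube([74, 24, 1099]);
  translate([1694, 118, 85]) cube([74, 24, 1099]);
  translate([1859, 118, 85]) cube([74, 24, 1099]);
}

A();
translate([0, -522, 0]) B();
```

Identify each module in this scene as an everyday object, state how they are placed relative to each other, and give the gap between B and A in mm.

The fence section's nearest face is 380 mm from the open box's −y face.

A is an open box. B is a fence section. The fence section is on the floor beside the open box on its −y side. The gap between the fence section and the open box is 380 mm.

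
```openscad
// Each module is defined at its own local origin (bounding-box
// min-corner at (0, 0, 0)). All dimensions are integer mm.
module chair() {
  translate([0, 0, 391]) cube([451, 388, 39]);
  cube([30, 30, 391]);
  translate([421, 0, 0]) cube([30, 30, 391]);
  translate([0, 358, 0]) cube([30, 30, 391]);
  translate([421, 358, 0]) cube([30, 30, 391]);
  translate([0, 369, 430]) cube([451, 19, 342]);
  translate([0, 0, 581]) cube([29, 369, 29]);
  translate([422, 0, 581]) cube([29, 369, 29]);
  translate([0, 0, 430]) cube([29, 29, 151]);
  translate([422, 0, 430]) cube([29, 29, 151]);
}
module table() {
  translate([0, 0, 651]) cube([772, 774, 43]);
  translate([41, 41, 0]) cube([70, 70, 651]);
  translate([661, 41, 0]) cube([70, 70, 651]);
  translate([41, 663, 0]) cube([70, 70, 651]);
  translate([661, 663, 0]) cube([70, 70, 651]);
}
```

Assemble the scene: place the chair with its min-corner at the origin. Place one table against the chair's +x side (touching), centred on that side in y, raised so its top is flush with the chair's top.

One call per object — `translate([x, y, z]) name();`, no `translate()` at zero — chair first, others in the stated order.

chair();
translate([451, -193, 78]) table();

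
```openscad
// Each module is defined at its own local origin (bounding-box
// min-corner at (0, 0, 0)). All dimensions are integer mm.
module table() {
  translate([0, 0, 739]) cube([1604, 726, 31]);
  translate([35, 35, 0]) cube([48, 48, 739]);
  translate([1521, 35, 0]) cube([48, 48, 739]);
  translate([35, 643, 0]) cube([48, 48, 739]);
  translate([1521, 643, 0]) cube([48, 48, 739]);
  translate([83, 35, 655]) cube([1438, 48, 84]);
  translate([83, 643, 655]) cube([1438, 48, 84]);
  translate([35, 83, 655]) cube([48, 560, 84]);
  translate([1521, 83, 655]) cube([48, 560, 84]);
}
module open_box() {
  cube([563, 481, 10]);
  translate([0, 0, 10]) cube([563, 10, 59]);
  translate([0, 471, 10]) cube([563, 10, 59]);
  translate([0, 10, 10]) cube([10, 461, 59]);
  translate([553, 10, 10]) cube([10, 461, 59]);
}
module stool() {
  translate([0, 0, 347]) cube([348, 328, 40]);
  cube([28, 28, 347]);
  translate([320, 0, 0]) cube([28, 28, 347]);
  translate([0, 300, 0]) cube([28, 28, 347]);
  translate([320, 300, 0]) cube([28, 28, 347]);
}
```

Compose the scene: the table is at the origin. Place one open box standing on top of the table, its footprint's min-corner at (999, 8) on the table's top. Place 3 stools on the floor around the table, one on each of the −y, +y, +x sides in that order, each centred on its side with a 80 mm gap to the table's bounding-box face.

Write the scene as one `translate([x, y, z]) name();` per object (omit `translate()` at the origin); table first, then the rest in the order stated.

table();
translate([999, 8, 770]) open_box();
translate([628, -408, 0]) stool();
translate([628, 806, 0]) stool();
translate([1684, 199, 0]) stool();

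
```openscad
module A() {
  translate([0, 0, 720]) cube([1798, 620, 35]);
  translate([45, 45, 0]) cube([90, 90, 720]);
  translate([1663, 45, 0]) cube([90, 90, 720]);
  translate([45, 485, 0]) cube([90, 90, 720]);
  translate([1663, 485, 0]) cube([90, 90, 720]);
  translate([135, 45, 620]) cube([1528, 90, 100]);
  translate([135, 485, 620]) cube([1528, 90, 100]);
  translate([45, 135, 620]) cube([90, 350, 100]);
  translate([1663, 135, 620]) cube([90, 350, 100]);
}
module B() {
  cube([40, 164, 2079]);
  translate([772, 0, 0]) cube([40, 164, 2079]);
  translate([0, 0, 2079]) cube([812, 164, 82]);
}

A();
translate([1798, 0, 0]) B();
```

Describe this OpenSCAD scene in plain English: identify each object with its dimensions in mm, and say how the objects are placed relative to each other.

A is a rectangular dining table. The top is 1798×620×35 mm with its upper surface at z = 755 mm. It stands on four 90×90 mm square legs, each inset 45 mm from the nearest pair of top edges, running from the floor to the underside of the top. Four apron rails, 90 mm thick and 100 mm tall, run between adjacent legs with their top edges flush with the underside of the top and their outer faces flush with the legs' outer faces.

B is a door frame. The clear opening is 732 mm wide and 2079 mm high. Two 40 mm wide jambs, 164 mm deep, stand either side of the opening from the floor to the top of the opening. A 82 mm thick head sits across the top of both jambs, spanning the full outside width of the frame.

The door frame is against the table's +x side, with their −y faces flush.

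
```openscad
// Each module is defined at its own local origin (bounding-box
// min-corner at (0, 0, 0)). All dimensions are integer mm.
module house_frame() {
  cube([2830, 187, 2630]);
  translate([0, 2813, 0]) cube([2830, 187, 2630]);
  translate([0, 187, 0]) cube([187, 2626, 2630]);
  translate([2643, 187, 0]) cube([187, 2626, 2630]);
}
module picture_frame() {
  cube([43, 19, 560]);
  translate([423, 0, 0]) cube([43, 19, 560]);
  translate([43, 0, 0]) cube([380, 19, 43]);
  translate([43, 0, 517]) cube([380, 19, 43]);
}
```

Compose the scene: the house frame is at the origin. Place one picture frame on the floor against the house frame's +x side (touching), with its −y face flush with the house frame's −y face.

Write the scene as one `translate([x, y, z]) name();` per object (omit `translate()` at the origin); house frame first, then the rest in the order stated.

house_frame();
translate([2830, 0, 0]) picture_frame();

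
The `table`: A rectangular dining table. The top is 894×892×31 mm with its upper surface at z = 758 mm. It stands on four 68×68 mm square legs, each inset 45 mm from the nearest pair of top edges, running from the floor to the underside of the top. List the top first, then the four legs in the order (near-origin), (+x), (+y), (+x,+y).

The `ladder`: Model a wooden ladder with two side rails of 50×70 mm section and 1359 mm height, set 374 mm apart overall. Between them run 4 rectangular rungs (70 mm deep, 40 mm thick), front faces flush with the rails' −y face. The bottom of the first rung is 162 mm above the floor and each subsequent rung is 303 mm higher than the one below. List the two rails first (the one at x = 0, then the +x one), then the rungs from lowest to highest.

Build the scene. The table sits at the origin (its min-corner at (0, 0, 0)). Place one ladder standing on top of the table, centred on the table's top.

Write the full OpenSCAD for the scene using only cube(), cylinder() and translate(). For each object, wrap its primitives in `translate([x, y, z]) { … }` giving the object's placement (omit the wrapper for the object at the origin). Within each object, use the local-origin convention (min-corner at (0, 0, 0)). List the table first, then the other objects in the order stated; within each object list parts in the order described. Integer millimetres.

translate([0, 0, 727]) cube([894, 892, 31]);
translate([45, 45, 0]) cube([68, 68, 727]);
translate([781, 45, 0]) cube([68, 68, 727]);
translate([45, 779, 0]) cube([68, 68, 727]);
translate([781, 779, 0]) cube([68, 68, 727]);
translate([260, 411, 758]) {
  cube([50, 70, 1359]);
  translate([324, 0, 0]) cube([50, 70, 1359]);
  translate([50, 0, 162]) cube([274, 70, 40]);
  translate([50, 0, 465]) cube([274, 70, 40]);
  translate([50, 0, 768]) cube([274, 70, 40]);
  translate([50, 0, 1071]) cube([274, 70, 40]);
}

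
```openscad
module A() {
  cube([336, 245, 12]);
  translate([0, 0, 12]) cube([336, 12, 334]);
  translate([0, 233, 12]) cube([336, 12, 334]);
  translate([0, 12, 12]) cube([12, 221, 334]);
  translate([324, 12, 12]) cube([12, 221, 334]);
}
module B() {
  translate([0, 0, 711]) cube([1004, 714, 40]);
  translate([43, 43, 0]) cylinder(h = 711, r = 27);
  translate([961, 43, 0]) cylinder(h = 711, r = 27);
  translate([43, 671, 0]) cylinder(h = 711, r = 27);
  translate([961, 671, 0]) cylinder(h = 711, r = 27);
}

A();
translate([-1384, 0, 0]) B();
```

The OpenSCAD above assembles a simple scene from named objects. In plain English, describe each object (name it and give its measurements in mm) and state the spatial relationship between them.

A is an open storage box with external size 336×245×346 mm and wall thickness 12 mm (the base is also 12 mm thick). The base covers the whole footprint; the four walls stand on the base, with the y-facing walls full-width and the x-facing walls fitting between their inner faces.

B is a table: top 1004 mm (x) × 714 mm (y), 40 mm thick, upper face at z = 751 mm, on four round legs of 54 mm diameter, each leg's bounding box inset 16 mm from the nearest pair of top edges, running from z = 0 to the bottom of the top.

The table is on the floor beside the open box on its −x side.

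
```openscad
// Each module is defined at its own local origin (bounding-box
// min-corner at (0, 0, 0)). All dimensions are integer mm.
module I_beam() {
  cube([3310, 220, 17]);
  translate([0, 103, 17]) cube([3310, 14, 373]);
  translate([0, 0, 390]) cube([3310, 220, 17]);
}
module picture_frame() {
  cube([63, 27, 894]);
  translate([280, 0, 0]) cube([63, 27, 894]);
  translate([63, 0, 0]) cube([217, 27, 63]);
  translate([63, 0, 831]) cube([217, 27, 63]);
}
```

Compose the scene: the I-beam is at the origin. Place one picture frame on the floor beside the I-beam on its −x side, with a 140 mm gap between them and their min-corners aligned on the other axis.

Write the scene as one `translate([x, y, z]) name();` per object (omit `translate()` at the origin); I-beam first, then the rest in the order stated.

I_beam();
translate([-483, 0, 0]) picture_frame();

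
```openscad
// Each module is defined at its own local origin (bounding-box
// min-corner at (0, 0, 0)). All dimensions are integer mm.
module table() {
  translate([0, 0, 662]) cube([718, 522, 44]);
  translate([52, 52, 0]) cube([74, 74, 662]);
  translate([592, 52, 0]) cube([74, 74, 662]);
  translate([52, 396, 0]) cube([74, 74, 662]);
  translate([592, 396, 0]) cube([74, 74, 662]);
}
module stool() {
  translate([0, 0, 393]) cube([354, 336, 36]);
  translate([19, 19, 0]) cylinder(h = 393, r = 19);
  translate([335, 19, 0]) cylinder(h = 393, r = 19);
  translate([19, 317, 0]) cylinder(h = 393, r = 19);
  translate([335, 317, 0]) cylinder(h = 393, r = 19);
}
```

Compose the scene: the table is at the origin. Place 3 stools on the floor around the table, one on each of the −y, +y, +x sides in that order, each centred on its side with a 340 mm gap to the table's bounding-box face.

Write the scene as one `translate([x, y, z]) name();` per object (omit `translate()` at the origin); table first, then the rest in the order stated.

table();
translate([182, -676, 0]) stool();
translate([182, 862, 0]) stool();
translate([1058, 93, 0]) stool();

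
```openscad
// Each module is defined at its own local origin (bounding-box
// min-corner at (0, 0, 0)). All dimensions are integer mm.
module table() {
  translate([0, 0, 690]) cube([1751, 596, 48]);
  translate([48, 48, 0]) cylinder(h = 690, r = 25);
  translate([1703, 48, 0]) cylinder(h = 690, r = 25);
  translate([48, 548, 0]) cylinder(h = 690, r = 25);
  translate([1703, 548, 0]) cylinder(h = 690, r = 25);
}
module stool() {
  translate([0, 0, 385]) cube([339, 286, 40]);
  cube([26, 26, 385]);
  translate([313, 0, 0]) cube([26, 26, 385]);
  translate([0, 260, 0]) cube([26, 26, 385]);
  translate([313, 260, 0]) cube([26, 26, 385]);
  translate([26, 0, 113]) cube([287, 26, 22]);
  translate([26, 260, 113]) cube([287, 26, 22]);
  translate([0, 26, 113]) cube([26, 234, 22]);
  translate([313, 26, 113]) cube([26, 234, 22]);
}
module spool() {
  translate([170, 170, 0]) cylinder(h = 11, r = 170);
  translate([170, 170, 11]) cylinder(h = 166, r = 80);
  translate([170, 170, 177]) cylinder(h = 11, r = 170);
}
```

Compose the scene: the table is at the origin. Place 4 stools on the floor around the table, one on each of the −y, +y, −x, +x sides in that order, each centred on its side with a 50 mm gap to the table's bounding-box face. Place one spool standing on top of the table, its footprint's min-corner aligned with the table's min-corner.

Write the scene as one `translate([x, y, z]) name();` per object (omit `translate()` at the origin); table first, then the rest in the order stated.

table();
translate([706, -336, 0]) stool();
translate([706, 646, 0]) stool();
translate([-389, 155, 0]) stool();
translate([1801, 155, 0]) stool();
translate([0, 0, 738]) spool();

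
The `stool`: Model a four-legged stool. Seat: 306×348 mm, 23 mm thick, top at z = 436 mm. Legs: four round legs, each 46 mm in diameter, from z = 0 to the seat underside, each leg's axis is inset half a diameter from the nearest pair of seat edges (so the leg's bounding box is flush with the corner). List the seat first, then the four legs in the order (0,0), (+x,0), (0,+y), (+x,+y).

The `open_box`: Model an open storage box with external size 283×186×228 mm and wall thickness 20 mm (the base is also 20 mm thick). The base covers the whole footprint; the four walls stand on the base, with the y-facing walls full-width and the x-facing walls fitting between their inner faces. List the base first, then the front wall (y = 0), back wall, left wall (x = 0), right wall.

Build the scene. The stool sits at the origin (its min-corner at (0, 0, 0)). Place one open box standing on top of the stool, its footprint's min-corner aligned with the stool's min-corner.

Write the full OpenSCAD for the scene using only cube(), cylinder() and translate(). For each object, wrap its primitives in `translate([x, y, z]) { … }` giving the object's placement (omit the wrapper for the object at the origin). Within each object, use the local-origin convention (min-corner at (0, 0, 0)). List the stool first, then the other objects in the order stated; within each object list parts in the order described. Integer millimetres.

translate([0, 0, 413]) cube([306, 348, 23]);
translate([23, 23, 0]) cylinder(h = 413, r = 23);
translate([283, 23, 0]) cylinder(h = 413, r = 23);
translate([23, 325, 0]) cylinder(h = 413, r = 23);
translate([283, 325, 0]) cylinder(h = 413, r = 23);
translate([0, 0, 436]) {
  cube([283, 186, 20]);
  translate([0, 0, 20]) cube([283, 20, 208]);
  translate([0, 166, 20]) cube([283, 20, 208]);
  translate([0, 20, 20]) cube([20, 146, 208]);
  translate([263, 20, 20]) cube([20, 146, 208]);
}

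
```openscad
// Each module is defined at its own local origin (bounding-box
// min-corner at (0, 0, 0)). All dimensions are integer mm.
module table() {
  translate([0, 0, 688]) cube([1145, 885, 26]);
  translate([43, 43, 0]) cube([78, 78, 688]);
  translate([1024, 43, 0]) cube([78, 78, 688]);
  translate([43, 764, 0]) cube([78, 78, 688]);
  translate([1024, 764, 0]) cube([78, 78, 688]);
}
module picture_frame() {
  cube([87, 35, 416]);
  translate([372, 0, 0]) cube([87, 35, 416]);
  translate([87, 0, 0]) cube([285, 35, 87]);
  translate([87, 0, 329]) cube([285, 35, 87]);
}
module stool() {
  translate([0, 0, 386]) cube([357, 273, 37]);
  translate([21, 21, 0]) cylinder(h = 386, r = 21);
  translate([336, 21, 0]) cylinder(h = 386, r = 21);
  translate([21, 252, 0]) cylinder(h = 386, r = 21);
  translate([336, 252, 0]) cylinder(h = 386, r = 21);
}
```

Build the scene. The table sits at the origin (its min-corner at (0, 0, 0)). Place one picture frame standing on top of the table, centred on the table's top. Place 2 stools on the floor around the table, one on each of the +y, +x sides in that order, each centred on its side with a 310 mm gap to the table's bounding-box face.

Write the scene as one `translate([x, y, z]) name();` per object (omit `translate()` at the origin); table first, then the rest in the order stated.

table();
translate([343, 425, 714]) picture_frame();
translate([394, 1195, 0]) stool();
translate([1455, 306, 0]) stool();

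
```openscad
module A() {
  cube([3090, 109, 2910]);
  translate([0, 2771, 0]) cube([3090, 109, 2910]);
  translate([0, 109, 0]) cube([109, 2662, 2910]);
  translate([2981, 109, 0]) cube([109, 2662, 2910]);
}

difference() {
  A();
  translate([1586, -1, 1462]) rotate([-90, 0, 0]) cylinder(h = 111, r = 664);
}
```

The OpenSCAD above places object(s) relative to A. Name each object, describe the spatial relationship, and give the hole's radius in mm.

A is a house frame. The house frame has a circular hole through its front wall. The hole's radius is 664 mm.

The subtracted cylinder has r = 664 mm.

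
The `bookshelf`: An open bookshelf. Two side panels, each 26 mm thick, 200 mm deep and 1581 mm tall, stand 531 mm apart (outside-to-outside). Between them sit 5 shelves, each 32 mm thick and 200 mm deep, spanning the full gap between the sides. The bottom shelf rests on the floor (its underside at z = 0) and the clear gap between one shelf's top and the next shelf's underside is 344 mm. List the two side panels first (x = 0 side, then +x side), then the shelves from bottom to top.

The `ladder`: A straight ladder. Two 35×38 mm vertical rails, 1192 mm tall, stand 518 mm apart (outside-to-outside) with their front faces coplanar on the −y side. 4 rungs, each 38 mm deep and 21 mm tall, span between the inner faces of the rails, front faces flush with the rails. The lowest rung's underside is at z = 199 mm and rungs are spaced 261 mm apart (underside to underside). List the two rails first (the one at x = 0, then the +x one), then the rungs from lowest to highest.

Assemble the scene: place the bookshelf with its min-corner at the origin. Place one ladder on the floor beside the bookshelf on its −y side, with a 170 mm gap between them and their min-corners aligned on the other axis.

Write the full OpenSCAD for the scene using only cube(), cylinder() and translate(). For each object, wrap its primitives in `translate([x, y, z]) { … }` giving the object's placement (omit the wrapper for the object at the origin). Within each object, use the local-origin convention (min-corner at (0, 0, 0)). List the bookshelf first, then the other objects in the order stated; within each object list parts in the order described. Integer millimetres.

cube([26, 200, 1581]);
translate([505, 0, 0]) cube([26, 200, 1581]);
translate([26, 0, 0]) cube([479, 200, 32]);
translate([26, 0, 376]) cube([479, 200, 32]);
translate([26, 0, 752]) cube([479, 200, 32]);
translate([26, 0, 1128]) cube([479, 200, 32]);
translate([26, 0, 1504]) cube([479, 200, 32]);
translate([0, -208, 0]) {
  cube([35, 38, 1192]);
  translate([483, 0, 0]) cube([35, 38, 1192]);
  translate([35, 0, 199]) cube([448, 38, 21]);
  translate([35, 0, 460]) cube([448, 38, 21]);
  translate([35, 0, 721]) cube([448, 38, 21]);
  translate([35, 0, 982]) cube([448, 38, 21]);
}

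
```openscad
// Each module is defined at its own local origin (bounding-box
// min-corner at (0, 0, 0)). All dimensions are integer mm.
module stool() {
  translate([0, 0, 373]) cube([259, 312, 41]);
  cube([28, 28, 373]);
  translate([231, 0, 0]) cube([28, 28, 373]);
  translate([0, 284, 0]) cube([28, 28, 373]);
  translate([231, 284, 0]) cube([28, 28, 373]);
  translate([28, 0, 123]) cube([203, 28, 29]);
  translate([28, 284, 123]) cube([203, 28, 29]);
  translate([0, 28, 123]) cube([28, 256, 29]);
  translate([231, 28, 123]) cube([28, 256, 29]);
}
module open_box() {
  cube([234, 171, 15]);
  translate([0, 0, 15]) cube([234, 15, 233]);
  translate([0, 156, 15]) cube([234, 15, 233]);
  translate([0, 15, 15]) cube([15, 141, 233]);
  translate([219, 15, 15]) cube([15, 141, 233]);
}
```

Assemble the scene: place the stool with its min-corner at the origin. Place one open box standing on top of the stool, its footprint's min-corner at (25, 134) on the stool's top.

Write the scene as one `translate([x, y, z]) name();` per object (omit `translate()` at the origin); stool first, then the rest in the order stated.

stool();
translate([25, 134, 414]) open_box();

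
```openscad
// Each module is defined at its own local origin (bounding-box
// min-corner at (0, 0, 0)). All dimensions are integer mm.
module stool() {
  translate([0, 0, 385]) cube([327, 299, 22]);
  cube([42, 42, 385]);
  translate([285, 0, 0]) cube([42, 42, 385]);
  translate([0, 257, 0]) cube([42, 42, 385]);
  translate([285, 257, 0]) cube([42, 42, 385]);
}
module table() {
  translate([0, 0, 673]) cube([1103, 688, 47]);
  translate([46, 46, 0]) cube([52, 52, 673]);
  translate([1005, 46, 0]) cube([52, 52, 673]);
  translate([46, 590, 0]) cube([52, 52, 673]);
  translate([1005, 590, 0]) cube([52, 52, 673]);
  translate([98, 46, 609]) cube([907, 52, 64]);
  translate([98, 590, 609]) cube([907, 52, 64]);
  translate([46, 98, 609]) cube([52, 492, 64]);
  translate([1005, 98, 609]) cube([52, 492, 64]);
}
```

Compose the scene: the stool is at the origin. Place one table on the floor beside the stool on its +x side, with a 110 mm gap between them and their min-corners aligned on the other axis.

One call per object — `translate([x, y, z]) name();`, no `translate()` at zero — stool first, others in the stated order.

stool();
translate([437, 0, 0]) table();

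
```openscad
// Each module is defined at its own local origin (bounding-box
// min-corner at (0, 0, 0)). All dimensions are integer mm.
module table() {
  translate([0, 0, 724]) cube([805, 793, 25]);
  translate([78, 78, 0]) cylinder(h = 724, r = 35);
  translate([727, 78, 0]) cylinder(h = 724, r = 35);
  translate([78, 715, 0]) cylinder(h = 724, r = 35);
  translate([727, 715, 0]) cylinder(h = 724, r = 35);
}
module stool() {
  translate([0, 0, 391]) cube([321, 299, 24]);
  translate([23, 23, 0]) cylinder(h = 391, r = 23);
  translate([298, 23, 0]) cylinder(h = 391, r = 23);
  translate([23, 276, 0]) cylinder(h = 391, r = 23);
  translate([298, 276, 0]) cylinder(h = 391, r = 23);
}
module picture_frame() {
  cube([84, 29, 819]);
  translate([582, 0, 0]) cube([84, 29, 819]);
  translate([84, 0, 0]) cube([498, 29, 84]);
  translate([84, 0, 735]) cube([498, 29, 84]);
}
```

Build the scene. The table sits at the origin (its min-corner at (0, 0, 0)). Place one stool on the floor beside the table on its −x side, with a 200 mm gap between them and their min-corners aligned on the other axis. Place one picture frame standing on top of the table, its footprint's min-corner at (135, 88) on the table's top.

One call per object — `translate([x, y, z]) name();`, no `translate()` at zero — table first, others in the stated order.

table();
translate([-521, 0, 0]) stool();
translate([135, 88, 749]) picture_frame();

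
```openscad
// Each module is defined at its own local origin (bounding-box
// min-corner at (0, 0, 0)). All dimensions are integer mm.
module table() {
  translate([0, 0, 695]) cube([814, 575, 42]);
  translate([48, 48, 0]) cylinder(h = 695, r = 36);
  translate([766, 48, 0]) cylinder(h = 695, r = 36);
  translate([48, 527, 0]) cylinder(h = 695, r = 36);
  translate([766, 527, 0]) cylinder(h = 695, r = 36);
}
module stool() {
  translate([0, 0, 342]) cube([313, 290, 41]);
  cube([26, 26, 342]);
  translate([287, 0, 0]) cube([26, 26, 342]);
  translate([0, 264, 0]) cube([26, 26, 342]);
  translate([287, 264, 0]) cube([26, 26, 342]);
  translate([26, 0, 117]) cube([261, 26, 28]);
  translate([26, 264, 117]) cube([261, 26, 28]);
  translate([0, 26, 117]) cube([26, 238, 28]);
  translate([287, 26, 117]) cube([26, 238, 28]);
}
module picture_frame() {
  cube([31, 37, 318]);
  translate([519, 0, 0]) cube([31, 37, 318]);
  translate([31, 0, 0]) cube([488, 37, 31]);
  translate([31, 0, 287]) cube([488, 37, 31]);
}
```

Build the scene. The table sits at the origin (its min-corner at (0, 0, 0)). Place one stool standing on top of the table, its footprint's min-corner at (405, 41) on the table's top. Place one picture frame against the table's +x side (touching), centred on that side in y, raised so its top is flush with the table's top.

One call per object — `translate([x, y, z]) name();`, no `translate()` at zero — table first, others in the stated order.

table();
translate([405, 41, 737]) stool();
translate([814, 269, 419]) picture_frame();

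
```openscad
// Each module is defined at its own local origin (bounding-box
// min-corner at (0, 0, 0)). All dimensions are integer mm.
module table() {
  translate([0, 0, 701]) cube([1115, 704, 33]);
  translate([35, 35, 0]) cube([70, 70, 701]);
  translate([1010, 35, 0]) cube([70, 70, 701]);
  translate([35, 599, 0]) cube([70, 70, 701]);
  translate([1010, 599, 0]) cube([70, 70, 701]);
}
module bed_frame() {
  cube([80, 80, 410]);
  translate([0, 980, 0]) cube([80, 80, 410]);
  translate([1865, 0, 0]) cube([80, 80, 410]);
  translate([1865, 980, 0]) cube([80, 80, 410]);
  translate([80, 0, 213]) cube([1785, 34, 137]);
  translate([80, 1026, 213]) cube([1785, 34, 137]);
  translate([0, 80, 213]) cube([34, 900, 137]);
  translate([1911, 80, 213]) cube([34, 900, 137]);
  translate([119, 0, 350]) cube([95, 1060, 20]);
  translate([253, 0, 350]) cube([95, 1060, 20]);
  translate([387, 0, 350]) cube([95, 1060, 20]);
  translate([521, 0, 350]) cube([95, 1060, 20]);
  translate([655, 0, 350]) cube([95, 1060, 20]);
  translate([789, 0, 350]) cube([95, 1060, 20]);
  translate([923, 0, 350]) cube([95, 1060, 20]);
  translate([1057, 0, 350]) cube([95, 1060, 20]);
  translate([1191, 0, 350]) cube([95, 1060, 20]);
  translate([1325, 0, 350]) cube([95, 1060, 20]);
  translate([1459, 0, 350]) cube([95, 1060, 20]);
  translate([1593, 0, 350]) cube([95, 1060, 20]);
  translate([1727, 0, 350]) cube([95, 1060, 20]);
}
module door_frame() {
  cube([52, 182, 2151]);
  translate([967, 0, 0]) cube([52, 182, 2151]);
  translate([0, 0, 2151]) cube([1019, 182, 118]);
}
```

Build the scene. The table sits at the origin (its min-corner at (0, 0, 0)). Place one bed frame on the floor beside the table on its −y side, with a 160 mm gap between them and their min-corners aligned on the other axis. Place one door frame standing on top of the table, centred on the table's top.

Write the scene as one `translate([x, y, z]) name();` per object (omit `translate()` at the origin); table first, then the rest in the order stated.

table();
translate([0, -1220, 0]) bed_frame();
translate([48, 261, 734]) door_frame();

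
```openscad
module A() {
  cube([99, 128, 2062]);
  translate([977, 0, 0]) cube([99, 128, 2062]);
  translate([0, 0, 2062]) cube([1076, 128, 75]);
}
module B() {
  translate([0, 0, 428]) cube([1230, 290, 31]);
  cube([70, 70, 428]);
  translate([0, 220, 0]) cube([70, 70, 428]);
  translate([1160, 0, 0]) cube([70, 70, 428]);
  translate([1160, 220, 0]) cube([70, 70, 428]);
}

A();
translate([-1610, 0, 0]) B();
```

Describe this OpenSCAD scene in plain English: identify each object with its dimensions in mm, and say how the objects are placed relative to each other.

A is a rectangular door frame: two vertical jambs of 99×128 mm section, 2062 mm tall, with a clear opening 878 mm wide between their inner faces. A header 75 mm tall and 128 mm deep lies on top of the jambs and spans the full outside width.

B is a long wooden bench with a 1230 mm (x) × 290 mm (y) seat, 31 mm thick, its top surface 459 mm above the floor. Four 70 mm square legs at the seat corners, flush with the edges, run from z = 0 to the seat underside.

The bench is on the floor beside the door frame on its −x side.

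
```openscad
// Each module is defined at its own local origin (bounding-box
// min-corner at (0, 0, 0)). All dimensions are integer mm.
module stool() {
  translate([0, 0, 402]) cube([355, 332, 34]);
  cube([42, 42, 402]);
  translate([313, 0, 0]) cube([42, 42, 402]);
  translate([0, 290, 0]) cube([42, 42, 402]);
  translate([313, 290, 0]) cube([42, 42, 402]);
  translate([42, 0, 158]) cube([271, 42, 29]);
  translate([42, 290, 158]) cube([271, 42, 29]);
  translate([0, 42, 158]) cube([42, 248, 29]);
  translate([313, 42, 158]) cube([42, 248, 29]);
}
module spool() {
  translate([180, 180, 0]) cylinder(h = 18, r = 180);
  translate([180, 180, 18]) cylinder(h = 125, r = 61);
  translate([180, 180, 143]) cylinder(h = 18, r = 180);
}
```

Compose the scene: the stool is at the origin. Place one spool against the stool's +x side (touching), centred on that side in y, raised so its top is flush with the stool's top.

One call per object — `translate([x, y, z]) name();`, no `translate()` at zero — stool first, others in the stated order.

stool();
translate([355, -14, 275]) spool();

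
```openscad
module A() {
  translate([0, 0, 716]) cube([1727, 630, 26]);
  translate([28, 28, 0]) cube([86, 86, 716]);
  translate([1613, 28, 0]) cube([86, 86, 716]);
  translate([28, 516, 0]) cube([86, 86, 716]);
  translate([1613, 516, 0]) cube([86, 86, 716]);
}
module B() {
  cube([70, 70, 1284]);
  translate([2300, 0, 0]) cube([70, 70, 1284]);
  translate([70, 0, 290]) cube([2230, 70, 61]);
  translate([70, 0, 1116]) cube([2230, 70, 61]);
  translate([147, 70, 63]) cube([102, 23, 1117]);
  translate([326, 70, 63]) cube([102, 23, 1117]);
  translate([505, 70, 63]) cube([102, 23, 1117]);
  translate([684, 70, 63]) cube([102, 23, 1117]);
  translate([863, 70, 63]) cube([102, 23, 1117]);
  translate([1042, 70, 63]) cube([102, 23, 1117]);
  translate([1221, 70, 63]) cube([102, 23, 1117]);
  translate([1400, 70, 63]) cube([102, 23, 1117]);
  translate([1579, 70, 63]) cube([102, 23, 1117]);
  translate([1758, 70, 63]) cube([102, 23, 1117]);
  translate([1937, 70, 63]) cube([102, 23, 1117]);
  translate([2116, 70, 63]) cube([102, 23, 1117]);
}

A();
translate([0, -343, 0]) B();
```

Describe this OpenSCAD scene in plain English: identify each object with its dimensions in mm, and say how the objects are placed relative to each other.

A is a table: top 1727 mm (x) × 630 mm (y), 26 mm thick, upper face at z = 742 mm, on four 86×86 mm square legs, each inset 28 mm from the nearest pair of top edges, running from z = 0 to the bottom of the top.

B is a fence section. Two 70×70 mm posts, 1284 mm tall, stand on the floor with a clear span of 2230 mm between their inner faces. Two horizontal rails of 70×61 mm section span the gap between the posts with their undersides at z = 290 mm and z = 1116 mm, flush with the posts' −y face. 12 pickets, each 102 mm wide, 23 mm thick and 1117 mm tall, are fixed to the +y face of the rails with their bottoms at z = 63 mm, evenly spaced across the span with equal gaps (rounded down to the nearest mm) at the −x end and between each pair — any rounding remainder accumulates at the +x end.

The fence section is on the floor beside the table on its −y side.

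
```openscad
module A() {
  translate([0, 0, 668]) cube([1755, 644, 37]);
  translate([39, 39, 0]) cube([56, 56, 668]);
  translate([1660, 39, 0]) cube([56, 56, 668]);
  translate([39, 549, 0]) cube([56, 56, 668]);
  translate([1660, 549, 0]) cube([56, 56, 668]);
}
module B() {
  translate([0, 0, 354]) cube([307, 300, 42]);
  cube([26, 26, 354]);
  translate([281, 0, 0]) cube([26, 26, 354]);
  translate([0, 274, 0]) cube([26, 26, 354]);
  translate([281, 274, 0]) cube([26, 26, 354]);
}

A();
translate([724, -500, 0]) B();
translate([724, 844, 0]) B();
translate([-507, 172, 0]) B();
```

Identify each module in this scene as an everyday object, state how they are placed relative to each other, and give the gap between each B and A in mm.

A is a table. B is a stool. Three stools sit around the table at the −y, +y, −x sides. The gap between each stool and the table is 200 mm.

Each stool's nearest face is 200 mm from the table's bounding box.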